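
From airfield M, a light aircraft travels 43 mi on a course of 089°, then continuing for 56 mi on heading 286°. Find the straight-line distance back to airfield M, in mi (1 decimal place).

19.5 mi

Leg 1 (089°, 43 mi): east 43 sin 89° = 42.99, north 43 cos 89° = 0.75
Leg 2 (286°, 56 mi): east 56 sin 286° = -53.83, north 56 cos 286° = 15.44
Net: -10.84 east, 16.19 north. Distance = √((-10.84)² + (16.19)²) = 19.479 mi.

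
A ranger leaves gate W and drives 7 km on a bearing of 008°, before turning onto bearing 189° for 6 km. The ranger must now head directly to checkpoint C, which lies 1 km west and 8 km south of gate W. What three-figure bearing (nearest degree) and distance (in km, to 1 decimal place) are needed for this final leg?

187°, 9.1 km

Leg 1 (008°, 7 km): east 7 sin 8° = 0.97, north 7 cos 8° = 6.93
Leg 2 (189°, 6 km): east 6 sin 189° = -0.94, north 6 cos 189° = -5.93
Current position: (0.04, 1.01). Target: (-1, -8). Remaining: Δeast = -1.04, Δnorth = -9.01.
Bearing = atan2(-1.04, -9.01) mod 360° = 186.56°; distance = √((-1.04)² + (-9.01)²) = 9.065 km.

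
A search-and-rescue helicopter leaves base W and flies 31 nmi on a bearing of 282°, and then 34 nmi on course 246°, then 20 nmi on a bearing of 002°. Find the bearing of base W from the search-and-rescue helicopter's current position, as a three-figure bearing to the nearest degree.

Leg 1 (282°, 31 nmi): east 31 sin 282° = -30.32, north 31 cos 282° = 6.45
Leg 2 (246°, 34 nmi): east 34 sin 246° = -31.06, north 34 cos 246° = -13.83
Leg 3 (002°, 20 nmi): east 20 sin 2° = 0.70, north 20 cos 2° = 19.99
Net displacement: -60.69 east, 12.60 north. Direction back to start is (60.69, -12.60): bearing = atan2(60.69, -12.60) mod 360° = 101.73° ≈ 102°.

102°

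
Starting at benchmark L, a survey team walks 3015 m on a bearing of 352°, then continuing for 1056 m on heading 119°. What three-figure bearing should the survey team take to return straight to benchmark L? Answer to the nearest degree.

Leg 1 (352°, 3015 m): east 3015 sin 352° = -419.61, north 3015 cos 352° = 2985.66
Leg 2 (119°, 1056 m): east 1056 sin 119° = 923.60, north 1056 cos 119° = -511.96
Net displacement: 503.99 east, 2473.70 north. Direction back to start is (-503.99, -2473.70): bearing = atan2(-503.99, -2473.70) mod 360° = 191.52° ≈ 192°.

192°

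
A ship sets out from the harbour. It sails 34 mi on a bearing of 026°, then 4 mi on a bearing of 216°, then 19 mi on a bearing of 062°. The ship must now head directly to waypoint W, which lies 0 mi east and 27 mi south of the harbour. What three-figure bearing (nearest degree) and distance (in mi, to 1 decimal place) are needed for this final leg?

205°, 69.7 mi

Leg 1 (026°, 34 mi): east 34 sin 26° = 14.90, north 34 cos 26° = 30.56
Leg 2 (216°, 4 mi): east 4 sin 216° = -2.35, north 4 cos 216° = -3.24
Leg 3 (062°, 19 mi): east 19 sin 62° = 16.78, north 19 cos 62° = 8.92
Current position: (29.33, 36.24). Target: (0, -27). Remaining: Δeast = -29.33, Δnorth = -63.24.
Bearing = atan2(-29.33, -63.24) mod 360° = 204.88°; distance = √((-29.33)² + (-63.24)²) = 69.713 mi.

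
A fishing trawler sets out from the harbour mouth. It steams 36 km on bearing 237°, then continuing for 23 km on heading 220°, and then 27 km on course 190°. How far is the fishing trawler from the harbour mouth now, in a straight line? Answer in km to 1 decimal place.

80.9 km

Leg 1 (237°, 36 km): east 36 sin 237° = -30.19, north 36 cos 237° = -19.61
Leg 2 (220°, 23 km): east 23 sin 220° = -14.78, north 23 cos 220° = -17.62
Leg 3 (190°, 27 km): east 27 sin 190° = -4.69, north 27 cos 190° = -26.59
Net: -49.66 east, -63.82 north. Distance = √((-49.66)² + (-63.82)²) = 80.864 km.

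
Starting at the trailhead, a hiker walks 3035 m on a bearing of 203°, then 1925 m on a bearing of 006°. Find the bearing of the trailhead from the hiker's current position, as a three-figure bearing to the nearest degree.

048°

Leg 1 (203°, 3035 m): east 3035 sin 203° = -1185.87, north 3035 cos 203° = -2793.73
Leg 2 (006°, 1925 m): east 1925 sin 6° = 201.22, north 1925 cos 6° = 1914.45
Net displacement: -984.65 east, -879.28 north. Direction back to start is (984.65, 879.28): bearing = atan2(984.65, 879.28) mod 360° = 48.24° ≈ 048°.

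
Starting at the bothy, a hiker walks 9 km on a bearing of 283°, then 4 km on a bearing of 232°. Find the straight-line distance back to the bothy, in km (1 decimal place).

Leg 1 (283°, 9 km): east 9 sin 283° = -8.77, north 9 cos 283° = 2.02
Leg 2 (232°, 4 km): east 4 sin 232° = -3.15, north 4 cos 232° = -2.46
Net: -11.92 east, -0.44 north. Distance = √((-11.92)² + (-0.44)²) = 11.929 km.

11.9 km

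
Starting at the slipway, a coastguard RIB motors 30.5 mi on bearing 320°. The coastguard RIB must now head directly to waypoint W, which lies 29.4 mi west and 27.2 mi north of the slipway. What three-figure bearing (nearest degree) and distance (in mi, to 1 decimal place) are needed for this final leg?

Leg 1 (320°, 30.5 mi): east 30.5 sin 320° = -19.61, north 30.5 cos 320° = 23.36
Current position: (-19.61, 23.36). Target: (-29.4, 27.2). Remaining: Δeast = -9.79, Δnorth = 3.84.
Bearing = atan2(-9.79, 3.84) mod 360° = 291.38°; distance = √((-9.79)² + (3.84)²) = 10.519 mi.

291°, 10.5 mi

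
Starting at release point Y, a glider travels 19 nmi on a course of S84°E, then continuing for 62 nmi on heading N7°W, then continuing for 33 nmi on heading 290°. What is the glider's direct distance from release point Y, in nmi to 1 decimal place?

73.5 nmi

Leg 1 (S84°E, 19 nmi): east 19 sin 96° = 18.90, north 19 cos 96° = -1.99
Leg 2 (N7°W, 62 nmi): east 62 sin 353° = -7.56, north 62 cos 353° = 61.54
Leg 3 (290°, 33 nmi): east 33 sin 290° = -31.01, north 33 cos 290° = 11.29
Net: -19.67 east, 70.84 north. Distance = √((-19.67)² + (70.84)²) = 73.519 nmi.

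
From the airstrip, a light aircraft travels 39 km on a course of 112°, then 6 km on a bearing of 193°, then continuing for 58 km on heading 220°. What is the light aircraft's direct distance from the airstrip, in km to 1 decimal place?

64.9 km

Leg 1 (112°, 39 km): east 39 sin 112° = 36.16, north 39 cos 112° = -14.61
Leg 2 (193°, 6 km): east 6 sin 193° = -1.35, north 6 cos 193° = -5.85
Leg 3 (220°, 58 km): east 58 sin 220° = -37.28, north 58 cos 220° = -44.43
Net: -2.47 east, -64.89 north. Distance = √((-2.47)² + (-64.89)²) = 64.933 km.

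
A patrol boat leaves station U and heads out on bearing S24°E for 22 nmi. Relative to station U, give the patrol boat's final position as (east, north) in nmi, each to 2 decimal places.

Leg 1 (S24°E, 22 nmi): east 22 sin 156° = 8.95, north 22 cos 156° = -20.10
Summing: 8.95 nmi east, -20.10 nmi north → (8.95, -20.10).

(8.95, -20.10)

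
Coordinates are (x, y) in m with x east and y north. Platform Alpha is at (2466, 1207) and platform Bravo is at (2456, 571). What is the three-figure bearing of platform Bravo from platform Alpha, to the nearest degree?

Δeast = 2456 − 2466 = -10.00; Δnorth = 571 − 1207 = -636.00.
Bearing = atan2(Δeast, Δnorth) mod 360° = 180.90° ≈ 181°.

181°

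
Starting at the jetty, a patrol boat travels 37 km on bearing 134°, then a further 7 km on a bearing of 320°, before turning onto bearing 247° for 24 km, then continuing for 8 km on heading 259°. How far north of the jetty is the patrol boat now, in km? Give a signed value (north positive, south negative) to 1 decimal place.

-31.2 km

Leg 1 (134°, 37 km): east 37 sin 134° = 26.62, north 37 cos 134° = -25.70
Leg 2 (320°, 7 km): east 7 sin 320° = -4.50, north 7 cos 320° = 5.36
Leg 3 (247°, 24 km): east 24 sin 247° = -22.09, north 24 cos 247° = -9.38
Leg 4 (259°, 8 km): east 8 sin 259° = -7.85, north 8 cos 259° = -1.53
Net north component: -31.24 km.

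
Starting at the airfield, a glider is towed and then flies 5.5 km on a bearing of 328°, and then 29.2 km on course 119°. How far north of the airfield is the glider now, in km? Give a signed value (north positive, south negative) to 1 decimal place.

Leg 1 (328°, 5.5 km): east 5.5 sin 328° = -2.91, north 5.5 cos 328° = 4.66
Leg 2 (119°, 29.2 km): east 29.2 sin 119° = 25.54, north 29.2 cos 119° = -14.16
Net north component: -9.49 km.

-9.5 km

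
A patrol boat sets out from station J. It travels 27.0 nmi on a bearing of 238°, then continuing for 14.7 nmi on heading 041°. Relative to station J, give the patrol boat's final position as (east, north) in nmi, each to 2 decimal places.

Leg 1 (238°, 27.0 nmi): east 27.0 sin 238° = -22.90, north 27.0 cos 238° = -14.31
Leg 2 (041°, 14.7 nmi): east 14.7 sin 41° = 9.64, north 14.7 cos 41° = 11.09
Summing: -13.25 nmi east, -3.21 nmi north → (-13.25, -3.21).

(-13.25, -3.21)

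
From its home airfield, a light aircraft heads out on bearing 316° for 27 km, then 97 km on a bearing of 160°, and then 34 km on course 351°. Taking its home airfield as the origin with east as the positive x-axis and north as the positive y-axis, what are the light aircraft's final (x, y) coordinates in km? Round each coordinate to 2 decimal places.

(9.10, -38.15)

Leg 1 (316°, 27 km): east 27 sin 316° = -18.76, north 27 cos 316° = 19.42
Leg 2 (160°, 97 km): east 97 sin 160° = 33.18, north 97 cos 160° = -91.15
Leg 3 (351°, 34 km): east 34 sin 351° = -5.32, north 34 cos 351° = 33.58
Summing: 9.10 km east, -38.15 km north → (9.10, -38.15).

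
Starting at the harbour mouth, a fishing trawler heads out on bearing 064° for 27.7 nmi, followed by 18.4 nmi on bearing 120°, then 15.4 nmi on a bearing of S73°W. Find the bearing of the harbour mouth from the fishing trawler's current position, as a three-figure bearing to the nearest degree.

Leg 1 (064°, 27.7 nmi): east 27.7 sin 64° = 24.90, north 27.7 cos 64° = 12.14
Leg 2 (120°, 18.4 nmi): east 18.4 sin 120° = 15.93, north 18.4 cos 120° = -9.20
Leg 3 (S73°W, 15.4 nmi): east 15.4 sin 253° = -14.73, north 15.4 cos 253° = -4.50
Net displacement: 26.10 east, -1.56 north. Direction back to start is (-26.10, 1.56): bearing = atan2(-26.10, 1.56) mod 360° = 273.42° ≈ 273°.

273°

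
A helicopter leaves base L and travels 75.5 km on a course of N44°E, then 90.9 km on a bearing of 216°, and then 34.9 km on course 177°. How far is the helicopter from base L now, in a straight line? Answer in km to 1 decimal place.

Leg 1 (N44°E, 75.5 km): east 75.5 sin 44° = 52.45, north 75.5 cos 44° = 54.31
Leg 2 (216°, 90.9 km): east 90.9 sin 216° = -53.43, north 90.9 cos 216° = -73.54
Leg 3 (177°, 34.9 km): east 34.9 sin 177° = 1.83, north 34.9 cos 177° = -34.85
Net: 0.84 east, -54.08 north. Distance = √((0.84)² + (-54.08)²) = 54.088 km.

54.1 km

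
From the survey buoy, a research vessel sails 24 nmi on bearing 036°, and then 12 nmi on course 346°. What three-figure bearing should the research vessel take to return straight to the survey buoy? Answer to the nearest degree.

Leg 1 (036°, 24 nmi): east 24 sin 36° = 14.11, north 24 cos 36° = 19.42
Leg 2 (346°, 12 nmi): east 12 sin 346° = -2.90, north 12 cos 346° = 11.64
Net displacement: 11.20 east, 31.06 north. Direction back to start is (-11.20, -31.06): bearing = atan2(-11.20, -31.06) mod 360° = 199.84° ≈ 200°.

200°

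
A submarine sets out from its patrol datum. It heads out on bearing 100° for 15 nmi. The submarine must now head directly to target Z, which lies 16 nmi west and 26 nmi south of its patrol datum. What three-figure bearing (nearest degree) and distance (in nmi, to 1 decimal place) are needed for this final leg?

Leg 1 (100°, 15 nmi): east 15 sin 100° = 14.77, north 15 cos 100° = -2.60
Current position: (14.77, -2.60). Target: (-16, -26). Remaining: Δeast = -30.77, Δnorth = -23.40.
Bearing = atan2(-30.77, -23.40) mod 360° = 232.76°; distance = √((-30.77)² + (-23.40)²) = 38.656 nmi.

233°, 38.7 nmi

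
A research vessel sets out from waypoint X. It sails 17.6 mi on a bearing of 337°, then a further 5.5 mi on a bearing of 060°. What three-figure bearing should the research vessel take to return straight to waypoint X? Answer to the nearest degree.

174°

Leg 1 (337°, 17.6 mi): east 17.6 sin 337° = -6.88, north 17.6 cos 337° = 16.20
Leg 2 (060°, 5.5 mi): east 5.5 sin 60° = 4.76, north 5.5 cos 60° = 2.75
Net displacement: -2.11 east, 18.95 north. Direction back to start is (2.11, -18.95): bearing = atan2(2.11, -18.95) mod 360° = 173.64° ≈ 174°.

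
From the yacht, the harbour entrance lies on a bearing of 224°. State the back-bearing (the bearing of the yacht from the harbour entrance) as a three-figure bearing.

044°

Back-bearing = 224° − 180° = 044°.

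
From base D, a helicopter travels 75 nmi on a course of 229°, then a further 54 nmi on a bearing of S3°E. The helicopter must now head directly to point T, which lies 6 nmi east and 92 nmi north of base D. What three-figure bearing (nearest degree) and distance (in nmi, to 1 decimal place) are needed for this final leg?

Leg 1 (229°, 75 nmi): east 75 sin 229° = -56.60, north 75 cos 229° = -49.20
Leg 2 (S3°E, 54 nmi): east 54 sin 177° = 2.83, north 54 cos 177° = -53.93
Current position: (-53.78, -103.13). Target: (6, 92). Remaining: Δeast = 59.78, Δnorth = 195.13.
Bearing = atan2(59.78, 195.13) mod 360° = 17.03°; distance = √((59.78)² + (195.13)²) = 204.081 nmi.

017°, 204.1 nmi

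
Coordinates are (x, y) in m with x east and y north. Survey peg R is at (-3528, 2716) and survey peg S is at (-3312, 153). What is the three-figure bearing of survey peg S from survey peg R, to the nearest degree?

Δeast = -3312 − -3528 = 216.00; Δnorth = 153 − 2716 = -2563.00.
Bearing = atan2(Δeast, Δnorth) mod 360° = 175.18° ≈ 175°.

175°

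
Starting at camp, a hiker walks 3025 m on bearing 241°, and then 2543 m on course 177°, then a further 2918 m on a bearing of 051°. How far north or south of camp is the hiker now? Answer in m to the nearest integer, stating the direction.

2170 m south

Leg 1 (241°, 3025 m): east 3025 sin 241° = -2645.72, north 3025 cos 241° = -1466.55
Leg 2 (177°, 2543 m): east 2543 sin 177° = 133.09, north 2543 cos 177° = -2539.51
Leg 3 (051°, 2918 m): east 2918 sin 51° = 2267.71, north 2918 cos 51° = 1836.36
Net north component: -2169.71 m.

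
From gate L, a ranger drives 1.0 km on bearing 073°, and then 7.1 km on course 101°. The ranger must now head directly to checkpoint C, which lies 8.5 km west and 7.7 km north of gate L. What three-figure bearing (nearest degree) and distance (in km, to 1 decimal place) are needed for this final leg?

298°, 18.6 km

Leg 1 (073°, 1.0 km): east 1.0 sin 73° = 0.96, north 1.0 cos 73° = 0.29
Leg 2 (101°, 7.1 km): east 7.1 sin 101° = 6.97, north 7.1 cos 101° = -1.35
Current position: (7.93, -1.06). Target: (-8.5, 7.7). Remaining: Δeast = -16.43, Δnorth = 8.76.
Bearing = atan2(-16.43, 8.76) mod 360° = 298.08°; distance = √((-16.43)² + (8.76)²) = 18.617 km.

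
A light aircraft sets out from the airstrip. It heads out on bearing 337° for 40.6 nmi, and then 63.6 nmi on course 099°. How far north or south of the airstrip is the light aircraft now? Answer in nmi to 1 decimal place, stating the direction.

27.4 nmi north

Leg 1 (337°, 40.6 nmi): east 40.6 sin 337° = -15.86, north 40.6 cos 337° = 37.37
Leg 2 (099°, 63.6 nmi): east 63.6 sin 99° = 62.82, north 63.6 cos 99° = -9.95
Net north component: 27.42 nmi.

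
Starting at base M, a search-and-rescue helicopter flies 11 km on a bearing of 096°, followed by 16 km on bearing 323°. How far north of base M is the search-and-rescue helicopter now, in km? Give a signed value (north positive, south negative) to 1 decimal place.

Leg 1 (096°, 11 km): east 11 sin 96° = 10.94, north 11 cos 96° = -1.15
Leg 2 (323°, 16 km): east 16 sin 323° = -9.63, north 16 cos 323° = 12.78
Net north component: 11.63 km.

11.6 km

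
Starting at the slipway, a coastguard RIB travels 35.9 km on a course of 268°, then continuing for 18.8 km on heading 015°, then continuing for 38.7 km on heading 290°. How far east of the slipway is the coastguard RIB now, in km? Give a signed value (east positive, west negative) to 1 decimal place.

Leg 1 (268°, 35.9 km): east 35.9 sin 268° = -35.88, north 35.9 cos 268° = -1.25
Leg 2 (015°, 18.8 km): east 18.8 sin 15° = 4.87, north 18.8 cos 15° = 18.16
Leg 3 (290°, 38.7 km): east 38.7 sin 290° = -36.37, north 38.7 cos 290° = 13.24
Net east component: -67.38 km.

-67.4 km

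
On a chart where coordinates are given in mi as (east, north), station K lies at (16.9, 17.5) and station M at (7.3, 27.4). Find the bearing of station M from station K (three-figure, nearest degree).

316°

Δeast = 7.3 − 16.9 = -9.60; Δnorth = 27.4 − 17.5 = 9.90.
Bearing = atan2(Δeast, Δnorth) mod 360° = 315.88° ≈ 316°.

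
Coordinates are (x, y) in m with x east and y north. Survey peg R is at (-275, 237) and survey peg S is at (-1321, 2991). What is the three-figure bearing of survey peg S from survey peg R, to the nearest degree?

339°

Δeast = -1321 − -275 = -1046.00; Δnorth = 2991 − 237 = 2754.00.
Bearing = atan2(Δeast, Δnorth) mod 360° = 339.20° ≈ 339°.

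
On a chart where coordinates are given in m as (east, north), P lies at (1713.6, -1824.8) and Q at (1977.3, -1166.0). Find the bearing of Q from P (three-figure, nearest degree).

Δeast = 1977.3 − 1713.6 = 263.70; Δnorth = -1166.0 − -1824.8 = 658.80.
Bearing = atan2(Δeast, Δnorth) mod 360° = 21.81° ≈ 022°.

022°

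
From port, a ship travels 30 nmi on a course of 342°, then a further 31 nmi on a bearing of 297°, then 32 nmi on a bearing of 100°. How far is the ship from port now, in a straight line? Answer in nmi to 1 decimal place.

Leg 1 (342°, 30 nmi): east 30 sin 342° = -9.27, north 30 cos 342° = 28.53
Leg 2 (297°, 31 nmi): east 31 sin 297° = -27.62, north 31 cos 297° = 14.07
Leg 3 (100°, 32 nmi): east 32 sin 100° = 31.51, north 32 cos 100° = -5.56
Net: -5.38 east, 37.05 north. Distance = √((-5.38)² + (37.05)²) = 37.437 nmi.

37.4 nmi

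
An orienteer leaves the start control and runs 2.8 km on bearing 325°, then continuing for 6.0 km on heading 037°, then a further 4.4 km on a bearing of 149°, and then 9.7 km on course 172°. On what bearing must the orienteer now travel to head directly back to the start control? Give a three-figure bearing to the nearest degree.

Leg 1 (325°, 2.8 km): east 2.8 sin 325° = -1.61, north 2.8 cos 325° = 2.29
Leg 2 (037°, 6.0 km): east 6.0 sin 37° = 3.61, north 6.0 cos 37° = 4.79
Leg 3 (149°, 4.4 km): east 4.4 sin 149° = 2.27, north 4.4 cos 149° = -3.77
Leg 4 (172°, 9.7 km): east 9.7 sin 172° = 1.35, north 9.7 cos 172° = -9.61
Net displacement: 5.62 east, -6.29 north. Direction back to start is (-5.62, 6.29): bearing = atan2(-5.62, 6.29) mod 360° = 318.22° ≈ 318°.

318°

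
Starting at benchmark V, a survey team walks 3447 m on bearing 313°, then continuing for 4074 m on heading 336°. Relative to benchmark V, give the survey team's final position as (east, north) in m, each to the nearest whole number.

Leg 1 (313°, 3447 m): east 3447 sin 313° = -2520.98, north 3447 cos 313° = 2350.85
Leg 2 (336°, 4074 m): east 4074 sin 336° = -1657.05, north 4074 cos 336° = 3721.78
Summing: -4178.02 m east, 6072.63 m north → (-4178, 6073).

(-4178, 6073)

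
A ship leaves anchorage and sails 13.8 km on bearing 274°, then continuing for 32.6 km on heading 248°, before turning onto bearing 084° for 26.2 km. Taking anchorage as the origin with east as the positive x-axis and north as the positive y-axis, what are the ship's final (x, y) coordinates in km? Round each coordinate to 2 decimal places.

Leg 1 (274°, 13.8 km): east 13.8 sin 274° = -13.77, north 13.8 cos 274° = 0.96
Leg 2 (248°, 32.6 km): east 32.6 sin 248° = -30.23, north 32.6 cos 248° = -12.21
Leg 3 (084°, 26.2 km): east 26.2 sin 84° = 26.06, north 26.2 cos 84° = 2.74
Summing: -17.94 km east, -8.51 km north → (-17.94, -8.51).

(-17.94, -8.51)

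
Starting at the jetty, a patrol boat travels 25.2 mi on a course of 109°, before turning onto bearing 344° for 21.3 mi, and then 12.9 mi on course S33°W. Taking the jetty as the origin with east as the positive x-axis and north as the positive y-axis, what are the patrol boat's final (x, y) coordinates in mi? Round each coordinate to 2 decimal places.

(10.93, 1.45)

Leg 1 (109°, 25.2 mi): east 25.2 sin 109° = 23.83, north 25.2 cos 109° = -8.20
Leg 2 (344°, 21.3 mi): east 21.3 sin 344° = -5.87, north 21.3 cos 344° = 20.47
Leg 3 (S33°W, 12.9 mi): east 12.9 sin 213° = -7.03, north 12.9 cos 213° = -10.82
Summing: 10.93 mi east, 1.45 mi north → (10.93, 1.45).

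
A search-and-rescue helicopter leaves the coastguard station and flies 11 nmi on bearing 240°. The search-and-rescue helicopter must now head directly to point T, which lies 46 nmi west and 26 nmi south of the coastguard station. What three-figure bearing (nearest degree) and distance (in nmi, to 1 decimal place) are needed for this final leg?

Leg 1 (240°, 11 nmi): east 11 sin 240° = -9.53, north 11 cos 240° = -5.50
Current position: (-9.53, -5.50). Target: (-46, -26). Remaining: Δeast = -36.47, Δnorth = -20.50.
Bearing = atan2(-36.47, -20.50) mod 360° = 240.66°; distance = √((-36.47)² + (-20.50)²) = 41.840 nmi.

241°, 41.8 nmi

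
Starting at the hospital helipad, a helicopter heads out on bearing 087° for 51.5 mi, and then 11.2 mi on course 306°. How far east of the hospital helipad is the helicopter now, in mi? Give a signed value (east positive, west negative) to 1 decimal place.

Leg 1 (087°, 51.5 mi): east 51.5 sin 87° = 51.43, north 51.5 cos 87° = 2.70
Leg 2 (306°, 11.2 mi): east 11.2 sin 306° = -9.06, north 11.2 cos 306° = 6.58
Net east component: 42.37 mi.

42.4 mi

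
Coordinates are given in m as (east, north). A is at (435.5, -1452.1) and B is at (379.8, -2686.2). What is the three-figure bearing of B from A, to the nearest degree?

Δeast = 379.8 − 435.5 = -55.70; Δnorth = -2686.2 − -1452.1 = -1234.10.
Bearing = atan2(Δeast, Δnorth) mod 360° = 182.58° ≈ 183°.

183°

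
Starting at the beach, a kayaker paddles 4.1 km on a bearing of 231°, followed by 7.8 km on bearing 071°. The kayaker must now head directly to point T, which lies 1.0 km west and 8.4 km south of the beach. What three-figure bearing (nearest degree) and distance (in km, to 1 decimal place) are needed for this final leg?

212°, 9.8 km

Leg 1 (231°, 4.1 km): east 4.1 sin 231° = -3.19, north 4.1 cos 231° = -2.58
Leg 2 (071°, 7.8 km): east 7.8 sin 71° = 7.38, north 7.8 cos 71° = 2.54
Current position: (4.19, -0.04). Target: (-1.0, -8.4). Remaining: Δeast = -5.19, Δnorth = -8.36.
Bearing = atan2(-5.19, -8.36) mod 360° = 211.83°; distance = √((-5.19)² + (-8.36)²) = 9.839 km.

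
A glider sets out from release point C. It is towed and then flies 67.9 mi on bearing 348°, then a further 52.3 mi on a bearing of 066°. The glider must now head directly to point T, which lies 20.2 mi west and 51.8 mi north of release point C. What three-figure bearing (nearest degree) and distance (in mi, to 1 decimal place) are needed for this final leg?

Leg 1 (348°, 67.9 mi): east 67.9 sin 348° = -14.12, north 67.9 cos 348° = 66.42
Leg 2 (066°, 52.3 mi): east 52.3 sin 66° = 47.78, north 52.3 cos 66° = 21.27
Current position: (33.66, 87.69). Target: (-20.2, 51.8). Remaining: Δeast = -53.86, Δnorth = -35.89.
Bearing = atan2(-53.86, -35.89) mod 360° = 236.32°; distance = √((-53.86)² + (-35.89)²) = 64.723 mi.

236°, 64.7 mi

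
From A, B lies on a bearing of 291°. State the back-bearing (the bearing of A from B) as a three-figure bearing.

Back-bearing = 291° − 180° = 111°.

111°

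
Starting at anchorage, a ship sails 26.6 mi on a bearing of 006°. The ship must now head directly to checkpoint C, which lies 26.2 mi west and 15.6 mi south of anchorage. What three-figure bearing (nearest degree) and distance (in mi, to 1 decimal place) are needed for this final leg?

215°, 51.1 mi

Leg 1 (006°, 26.6 mi): east 26.6 sin 6° = 2.78, north 26.6 cos 6° = 26.45
Current position: (2.78, 26.45). Target: (-26.2, -15.6). Remaining: Δeast = -28.98, Δnorth = -42.05.
Bearing = atan2(-28.98, -42.05) mod 360° = 214.57°; distance = √((-28.98)² + (-42.05)²) = 51.073 mi.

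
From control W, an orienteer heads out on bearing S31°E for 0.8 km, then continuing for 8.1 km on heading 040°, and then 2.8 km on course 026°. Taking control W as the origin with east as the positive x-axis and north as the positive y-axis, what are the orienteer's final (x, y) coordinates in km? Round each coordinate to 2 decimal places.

(6.85, 8.04)

Leg 1 (S31°E, 0.8 km): east 0.8 sin 149° = 0.41, north 0.8 cos 149° = -0.69
Leg 2 (040°, 8.1 km): east 8.1 sin 40° = 5.21, north 8.1 cos 40° = 6.20
Leg 3 (026°, 2.8 km): east 2.8 sin 26° = 1.23, north 2.8 cos 26° = 2.52
Summing: 6.85 km east, 8.04 km north → (6.85, 8.04).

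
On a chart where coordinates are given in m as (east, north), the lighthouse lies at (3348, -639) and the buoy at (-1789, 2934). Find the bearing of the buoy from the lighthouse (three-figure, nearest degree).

Δeast = -1789 − 3348 = -5137.00; Δnorth = 2934 − -639 = 3573.00.
Bearing = atan2(Δeast, Δnorth) mod 360° = 304.82° ≈ 305°.

305°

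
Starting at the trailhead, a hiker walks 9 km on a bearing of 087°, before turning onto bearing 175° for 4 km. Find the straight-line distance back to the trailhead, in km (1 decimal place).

Leg 1 (087°, 9 km): east 9 sin 87° = 8.99, north 9 cos 87° = 0.47
Leg 2 (175°, 4 km): east 4 sin 175° = 0.35, north 4 cos 175° = -3.98
Net: 9.34 east, -3.51 north. Distance = √((9.34)² + (-3.51)²) = 9.976 km.

10.0 km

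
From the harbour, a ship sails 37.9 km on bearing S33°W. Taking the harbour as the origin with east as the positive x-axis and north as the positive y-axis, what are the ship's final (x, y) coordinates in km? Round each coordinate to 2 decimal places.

(-20.64, -31.79)

Leg 1 (S33°W, 37.9 km): east 37.9 sin 213° = -20.64, north 37.9 cos 213° = -31.79
Summing: -20.64 km east, -31.79 km north → (-20.64, -31.79).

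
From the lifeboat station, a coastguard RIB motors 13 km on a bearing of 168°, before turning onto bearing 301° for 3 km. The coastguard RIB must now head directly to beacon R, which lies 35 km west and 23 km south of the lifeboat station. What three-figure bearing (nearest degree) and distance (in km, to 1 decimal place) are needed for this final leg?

Leg 1 (168°, 13 km): east 13 sin 168° = 2.70, north 13 cos 168° = -12.72
Leg 2 (301°, 3 km): east 3 sin 301° = -2.57, north 3 cos 301° = 1.55
Current position: (0.13, -11.17). Target: (-35, -23). Remaining: Δeast = -35.13, Δnorth = -11.83.
Bearing = atan2(-35.13, -11.83) mod 360° = 251.39°; distance = √((-35.13)² + (-11.83)²) = 37.069 km.

251°, 37.1 km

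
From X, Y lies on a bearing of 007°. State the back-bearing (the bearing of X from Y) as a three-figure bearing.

Back-bearing = 007° + 180° = 187°.

187°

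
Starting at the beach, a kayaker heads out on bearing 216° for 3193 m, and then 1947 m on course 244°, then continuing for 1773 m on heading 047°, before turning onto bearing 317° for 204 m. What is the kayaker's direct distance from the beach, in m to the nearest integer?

3227 m

Leg 1 (216°, 3193 m): east 3193 sin 216° = -1876.80, north 3193 cos 216° = -2583.19
Leg 2 (244°, 1947 m): east 1947 sin 244° = -1749.95, north 1947 cos 244° = -853.51
Leg 3 (047°, 1773 m): east 1773 sin 47° = 1296.69, north 1773 cos 47° = 1209.18
Leg 4 (317°, 204 m): east 204 sin 317° = -139.13, north 204 cos 317° = 149.20
Net: -2469.19 east, -2078.32 north. Distance = √((-2469.19)² + (-2078.32)²) = 3227.430 m.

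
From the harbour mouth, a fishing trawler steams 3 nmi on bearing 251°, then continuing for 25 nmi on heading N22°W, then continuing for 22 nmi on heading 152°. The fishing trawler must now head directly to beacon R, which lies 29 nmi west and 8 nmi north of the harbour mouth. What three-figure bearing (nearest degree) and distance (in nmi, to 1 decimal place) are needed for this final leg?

Leg 1 (251°, 3 nmi): east 3 sin 251° = -2.84, north 3 cos 251° = -0.98
Leg 2 (N22°W, 25 nmi): east 25 sin 338° = -9.37, north 25 cos 338° = 23.18
Leg 3 (152°, 22 nmi): east 22 sin 152° = 10.33, north 22 cos 152° = -19.42
Current position: (-1.87, 2.78). Target: (-29, 8). Remaining: Δeast = -27.13, Δnorth = 5.22.
Bearing = atan2(-27.13, 5.22) mod 360° = 280.90°; distance = √((-27.13)² + (5.22)²) = 27.625 nmi.

281°, 27.6 nmi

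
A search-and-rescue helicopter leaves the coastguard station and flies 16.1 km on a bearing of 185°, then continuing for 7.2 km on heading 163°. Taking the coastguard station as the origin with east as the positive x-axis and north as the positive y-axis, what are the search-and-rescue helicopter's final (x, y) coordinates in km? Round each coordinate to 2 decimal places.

Leg 1 (185°, 16.1 km): east 16.1 sin 185° = -1.40, north 16.1 cos 185° = -16.04
Leg 2 (163°, 7.2 km): east 7.2 sin 163° = 2.11, north 7.2 cos 163° = -6.89
Summing: 0.70 km east, -22.92 km north → (0.70, -22.92).

(0.70, -22.92)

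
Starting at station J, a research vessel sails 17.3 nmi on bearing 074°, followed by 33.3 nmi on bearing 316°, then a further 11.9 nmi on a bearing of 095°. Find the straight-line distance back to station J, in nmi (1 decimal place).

Leg 1 (074°, 17.3 nmi): east 17.3 sin 74° = 16.63, north 17.3 cos 74° = 4.77
Leg 2 (316°, 33.3 nmi): east 33.3 sin 316° = -23.13, north 33.3 cos 316° = 23.95
Leg 3 (095°, 11.9 nmi): east 11.9 sin 95° = 11.85, north 11.9 cos 95° = -1.04
Net: 5.35 east, 27.69 north. Distance = √((5.35)² + (27.69)²) = 28.198 nmi.

28.2 nmi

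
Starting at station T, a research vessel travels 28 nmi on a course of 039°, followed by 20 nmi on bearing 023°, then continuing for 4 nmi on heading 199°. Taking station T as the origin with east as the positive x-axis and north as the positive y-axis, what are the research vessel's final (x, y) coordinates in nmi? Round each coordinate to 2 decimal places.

Leg 1 (039°, 28 nmi): east 28 sin 39° = 17.62, north 28 cos 39° = 21.76
Leg 2 (023°, 20 nmi): east 20 sin 23° = 7.81, north 20 cos 23° = 18.41
Leg 3 (199°, 4 nmi): east 4 sin 199° = -1.30, north 4 cos 199° = -3.78
Summing: 24.13 nmi east, 36.39 nmi north → (24.13, 36.39).

(24.13, 36.39)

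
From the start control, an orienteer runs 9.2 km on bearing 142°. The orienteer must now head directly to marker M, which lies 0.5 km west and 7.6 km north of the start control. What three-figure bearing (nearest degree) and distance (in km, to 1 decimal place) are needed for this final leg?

Leg 1 (142°, 9.2 km): east 9.2 sin 142° = 5.66, north 9.2 cos 142° = -7.25
Current position: (5.66, -7.25). Target: (-0.5, 7.6). Remaining: Δeast = -6.16, Δnorth = 14.85.
Bearing = atan2(-6.16, 14.85) mod 360° = 337.46°; distance = √((-6.16)² + (14.85)²) = 16.078 km.

337°, 16.1 km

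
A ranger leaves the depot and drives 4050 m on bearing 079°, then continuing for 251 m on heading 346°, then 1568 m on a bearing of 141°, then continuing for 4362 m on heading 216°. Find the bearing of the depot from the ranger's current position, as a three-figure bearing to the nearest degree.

328°

Leg 1 (079°, 4050 m): east 4050 sin 79° = 3975.59, north 4050 cos 79° = 772.78
Leg 2 (346°, 251 m): east 251 sin 346° = -60.72, north 251 cos 346° = 243.54
Leg 3 (141°, 1568 m): east 1568 sin 141° = 986.77, north 1568 cos 141° = -1218.56
Leg 4 (216°, 4362 m): east 4362 sin 216° = -2563.92, north 4362 cos 216° = -3528.93
Net displacement: 2337.72 east, -3731.18 north. Direction back to start is (-2337.72, 3731.18): bearing = atan2(-2337.72, 3731.18) mod 360° = 327.93° ≈ 328°.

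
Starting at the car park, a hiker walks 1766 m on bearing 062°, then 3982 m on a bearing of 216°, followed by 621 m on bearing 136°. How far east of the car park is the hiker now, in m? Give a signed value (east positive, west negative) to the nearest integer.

Leg 1 (062°, 1766 m): east 1766 sin 62° = 1559.29, north 1766 cos 62° = 829.09
Leg 2 (216°, 3982 m): east 3982 sin 216° = -2340.56, north 3982 cos 216° = -3221.51
Leg 3 (136°, 621 m): east 621 sin 136° = 431.38, north 621 cos 136° = -446.71
Net east component: -349.89 m.

-350 m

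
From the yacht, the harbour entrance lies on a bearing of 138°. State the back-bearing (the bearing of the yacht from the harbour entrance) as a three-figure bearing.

Back-bearing = 138° + 180° = 318°.

318°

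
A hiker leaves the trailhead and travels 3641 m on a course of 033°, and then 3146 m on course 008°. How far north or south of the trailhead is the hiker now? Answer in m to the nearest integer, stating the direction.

6169 m north

Leg 1 (033°, 3641 m): east 3641 sin 33° = 1983.03, north 3641 cos 33° = 3053.60
Leg 2 (008°, 3146 m): east 3146 sin 8° = 437.84, north 3146 cos 8° = 3115.38
Net north component: 6168.98 m.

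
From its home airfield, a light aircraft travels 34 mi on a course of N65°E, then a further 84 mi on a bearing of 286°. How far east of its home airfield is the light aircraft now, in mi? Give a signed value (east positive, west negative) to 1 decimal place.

-49.9 mi

Leg 1 (N65°E, 34 mi): east 34 sin 65° = 30.81, north 34 cos 65° = 14.37
Leg 2 (286°, 84 mi): east 84 sin 286° = -80.75, north 84 cos 286° = 23.15
Net east component: -49.93 mi.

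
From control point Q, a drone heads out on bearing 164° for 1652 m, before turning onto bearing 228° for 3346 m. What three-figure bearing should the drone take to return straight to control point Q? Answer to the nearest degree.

028°

Leg 1 (164°, 1652 m): east 1652 sin 164° = 455.35, north 1652 cos 164° = -1588.00
Leg 2 (228°, 3346 m): east 3346 sin 228° = -2486.56, north 3346 cos 228° = -2238.91
Net displacement: -2031.21 east, -3826.92 north. Direction back to start is (2031.21, 3826.92): bearing = atan2(2031.21, 3826.92) mod 360° = 27.96° ≈ 028°.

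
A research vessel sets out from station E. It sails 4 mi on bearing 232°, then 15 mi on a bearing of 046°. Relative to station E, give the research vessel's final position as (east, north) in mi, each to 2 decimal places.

(7.64, 7.96)

Leg 1 (232°, 4 mi): east 4 sin 232° = -3.15, north 4 cos 232° = -2.46
Leg 2 (046°, 15 mi): east 15 sin 46° = 10.79, north 15 cos 46° = 10.42
Summing: 7.64 mi east, 7.96 mi north → (7.64, 7.96).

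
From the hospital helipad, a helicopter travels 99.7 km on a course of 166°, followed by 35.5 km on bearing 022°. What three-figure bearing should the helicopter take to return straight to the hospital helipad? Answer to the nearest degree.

Leg 1 (166°, 99.7 km): east 99.7 sin 166° = 24.12, north 99.7 cos 166° = -96.74
Leg 2 (022°, 35.5 km): east 35.5 sin 22° = 13.30, north 35.5 cos 22° = 32.92
Net displacement: 37.42 east, -63.82 north. Direction back to start is (-37.42, 63.82): bearing = atan2(-37.42, 63.82) mod 360° = 329.62° ≈ 330°.

330°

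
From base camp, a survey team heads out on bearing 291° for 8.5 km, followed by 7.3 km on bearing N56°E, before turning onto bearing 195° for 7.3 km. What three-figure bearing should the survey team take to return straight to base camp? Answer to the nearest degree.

091°

Leg 1 (291°, 8.5 km): east 8.5 sin 291° = -7.94, north 8.5 cos 291° = 3.05
Leg 2 (N56°E, 7.3 km): east 7.3 sin 56° = 6.05, north 7.3 cos 56° = 4.08
Leg 3 (195°, 7.3 km): east 7.3 sin 195° = -1.89, north 7.3 cos 195° = -7.05
Net displacement: -3.77 east, 0.08 north. Direction back to start is (3.77, -0.08): bearing = atan2(3.77, -0.08) mod 360° = 91.17° ≈ 091°.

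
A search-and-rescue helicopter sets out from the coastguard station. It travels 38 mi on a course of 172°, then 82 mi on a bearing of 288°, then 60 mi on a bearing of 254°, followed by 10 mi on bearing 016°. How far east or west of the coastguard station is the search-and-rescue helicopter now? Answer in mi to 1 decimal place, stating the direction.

127.6 mi west

Leg 1 (172°, 38 mi): east 38 sin 172° = 5.29, north 38 cos 172° = -37.63
Leg 2 (288°, 82 mi): east 82 sin 288° = -77.99, north 82 cos 288° = 25.34
Leg 3 (254°, 60 mi): east 60 sin 254° = -57.68, north 60 cos 254° = -16.54
Leg 4 (016°, 10 mi): east 10 sin 16° = 2.76, north 10 cos 16° = 9.61
Net east component: -127.62 mi.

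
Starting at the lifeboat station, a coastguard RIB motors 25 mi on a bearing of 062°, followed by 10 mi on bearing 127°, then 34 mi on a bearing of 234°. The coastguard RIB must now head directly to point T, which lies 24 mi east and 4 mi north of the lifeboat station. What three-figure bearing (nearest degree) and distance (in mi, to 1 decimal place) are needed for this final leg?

050°, 28.2 mi

Leg 1 (062°, 25 mi): east 25 sin 62° = 22.07, north 25 cos 62° = 11.74
Leg 2 (127°, 10 mi): east 10 sin 127° = 7.99, north 10 cos 127° = -6.02
Leg 3 (234°, 34 mi): east 34 sin 234° = -27.51, north 34 cos 234° = -19.98
Current position: (2.55, -14.27). Target: (24, 4). Remaining: Δeast = 21.45, Δnorth = 18.27.
Bearing = atan2(21.45, 18.27) mod 360° = 49.58°; distance = √((21.45)² + (18.27)²) = 28.171 mi.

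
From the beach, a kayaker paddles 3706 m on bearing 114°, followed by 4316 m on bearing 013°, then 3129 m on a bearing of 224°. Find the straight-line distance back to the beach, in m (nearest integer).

2228 m

Leg 1 (114°, 3706 m): east 3706 sin 114° = 3385.60, north 3706 cos 114° = -1507.37
Leg 2 (013°, 4316 m): east 4316 sin 13° = 970.89, north 4316 cos 13° = 4205.38
Leg 3 (224°, 3129 m): east 3129 sin 224° = -2173.59, north 3129 cos 224° = -2250.81
Net: 2182.90 east, 447.20 north. Distance = √((2182.90)² + (447.20)²) = 2228.239 m.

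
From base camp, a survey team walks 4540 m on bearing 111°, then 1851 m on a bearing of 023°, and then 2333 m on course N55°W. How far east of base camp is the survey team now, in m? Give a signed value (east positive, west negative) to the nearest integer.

3051 m

Leg 1 (111°, 4540 m): east 4540 sin 111° = 4238.46, north 4540 cos 111° = -1626.99
Leg 2 (023°, 1851 m): east 1851 sin 23° = 723.24, north 1851 cos 23° = 1703.85
Leg 3 (N55°W, 2333 m): east 2333 sin 305° = -1911.08, north 2333 cos 305° = 1338.15
Net east component: 3050.62 m.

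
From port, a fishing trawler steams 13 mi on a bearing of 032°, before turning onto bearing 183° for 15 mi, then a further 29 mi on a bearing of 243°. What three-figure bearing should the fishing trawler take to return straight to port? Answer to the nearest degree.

049°

Leg 1 (032°, 13 mi): east 13 sin 32° = 6.89, north 13 cos 32° = 11.02
Leg 2 (183°, 15 mi): east 15 sin 183° = -0.79, north 15 cos 183° = -14.98
Leg 3 (243°, 29 mi): east 29 sin 243° = -25.84, north 29 cos 243° = -13.17
Net displacement: -19.74 east, -17.12 north. Direction back to start is (19.74, 17.12): bearing = atan2(19.74, 17.12) mod 360° = 49.06° ≈ 049°.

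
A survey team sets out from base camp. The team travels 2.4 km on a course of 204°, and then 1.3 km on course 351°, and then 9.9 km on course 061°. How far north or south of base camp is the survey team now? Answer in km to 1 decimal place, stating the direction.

Leg 1 (204°, 2.4 km): east 2.4 sin 204° = -0.98, north 2.4 cos 204° = -2.19
Leg 2 (351°, 1.3 km): east 1.3 sin 351° = -0.20, north 1.3 cos 351° = 1.28
Leg 3 (061°, 9.9 km): east 9.9 sin 61° = 8.66, north 9.9 cos 61° = 4.80
Net north component: 3.89 km.

3.9 km north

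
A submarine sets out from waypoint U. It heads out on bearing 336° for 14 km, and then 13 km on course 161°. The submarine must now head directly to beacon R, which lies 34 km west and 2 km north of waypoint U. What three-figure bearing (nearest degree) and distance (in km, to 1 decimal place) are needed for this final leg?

273°, 32.6 km

Leg 1 (336°, 14 km): east 14 sin 336° = -5.69, north 14 cos 336° = 12.79
Leg 2 (161°, 13 km): east 13 sin 161° = 4.23, north 13 cos 161° = -12.29
Current position: (-1.46, 0.50). Target: (-34, 2). Remaining: Δeast = -32.54, Δnorth = 1.50.
Bearing = atan2(-32.54, 1.50) mod 360° = 272.64°; distance = √((-32.54)² + (1.50)²) = 32.573 km.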